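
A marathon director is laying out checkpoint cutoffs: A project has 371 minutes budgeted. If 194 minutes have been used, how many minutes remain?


Total budget: 371 minutes
Time used: 194 minutes
Remaining: 371 - 194 = 177 minutes
Percent used: 52.3%
Percent remaining: 47.7%

177


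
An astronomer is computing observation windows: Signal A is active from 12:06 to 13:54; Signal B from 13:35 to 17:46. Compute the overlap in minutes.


Interval A: [726, 834] minutes from midnight
Interval B: [815, 1066] minutes from midnight
Overlap start = max(726, 815) = 815
Overlap end = min(834, 1066) = 834
Overlap = 834 - 815 = 19 minutes

19


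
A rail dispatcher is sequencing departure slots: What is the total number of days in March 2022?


Month: March
Year: 2022
March is a 31-day month
Total: 31 days

31


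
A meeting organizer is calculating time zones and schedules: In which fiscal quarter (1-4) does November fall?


Month: November (month 11)
Q1: January-March (months 1-3)
Q2: April-June (months 4-6)
Q3: July-September (months 7-9)
Q4: October-December (months 10-12)
Month 11 falls in Q4

4


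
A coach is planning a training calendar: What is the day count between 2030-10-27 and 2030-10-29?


Start date: 2030-10-27
End date: 2030-10-29
Oct 2030: +2 days
Total: 2 days

2


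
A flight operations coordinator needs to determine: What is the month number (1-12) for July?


Calendar month order:
6. June
7. July <--
8. August
July is month number 7

7


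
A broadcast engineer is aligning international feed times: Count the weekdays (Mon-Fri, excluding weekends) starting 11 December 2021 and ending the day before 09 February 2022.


Start: 2021-12-11 (Saturday)
End (exclusive): 2022-02-09 (Wednesday)
Total calendar days: 60
Full weeks: 60 // 7 = 8 -> 40 weekdays
Remaining 4 days starting on Saturday:
  Sat(-), Sun(-), Mon(w), Tue(w) -> 2 weekdays
Total business days: 40 + 2 = 42

42


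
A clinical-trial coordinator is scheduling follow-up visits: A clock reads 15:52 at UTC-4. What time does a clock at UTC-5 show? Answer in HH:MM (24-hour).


Local time: 15:52 at UTC-4 (offset -4h)
Target zone: UTC-5 (offset -5h)
Difference: -5 - (-4) = -1 hours
Calculation: 15 + (-1) = 14
Result: 14:52

14:52


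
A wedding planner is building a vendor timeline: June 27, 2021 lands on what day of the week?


Date: 2021-06-27
January 1, 2021 is a Friday
Day of year: 178
Offset from Jan 1: 177 days
177 mod 7 = 2
Result: Sunday

Sunday


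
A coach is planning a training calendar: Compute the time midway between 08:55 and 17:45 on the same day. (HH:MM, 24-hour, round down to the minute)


Start time: 08:55 = 535 minutes from midnight
End time: 17:45 = 1065 minutes from midnight
Sum: 535 + 1065 = 1600
Midpoint: 1600 / 2 = 800 minutes
Convert: 800 / 60 = 13 hours, 20 minutes
Result: 13:20

13:20


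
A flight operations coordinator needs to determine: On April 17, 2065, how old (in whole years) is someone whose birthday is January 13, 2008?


Birth: 2008-01-13
Reference: 2065-04-17
Year difference: 2065 - 2008 = 57
Has birthday (01-13) occurred by 04-17? Yes
Age in full years: 57

57


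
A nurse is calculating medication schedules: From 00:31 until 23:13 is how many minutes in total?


Start time: 00:31 = 31 minutes from midnight
End time: 23:13 = 1393 minutes from midnight
Difference: 1393 - 31 = 1362 minutes
That is 22 hours and 42 minutes

1362


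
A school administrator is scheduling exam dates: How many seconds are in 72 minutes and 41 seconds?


Minutes: 72
Extra seconds: 41
Seconds per minute: 60
Minutes to seconds: 72 x 60 = 4320
Total: 4320 + 41 = 4361

4361


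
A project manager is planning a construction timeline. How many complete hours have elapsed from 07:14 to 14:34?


Start: 07:14
End: 14:34
Hour difference: 14 - 7 = 7 hours
Minute difference: 34 - 14 = 20 minutes
Total minutes: 440
Complete hours: 440 / 60 = 7 (remainder 20)

7


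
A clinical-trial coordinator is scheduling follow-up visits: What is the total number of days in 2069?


Year: 2069
Check leap year rules:
Divisible by 4? No
2069 is not a leap year
Days: 365

365


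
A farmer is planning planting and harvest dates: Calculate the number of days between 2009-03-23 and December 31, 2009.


Start: March 23, 2009
End: December 31, 2009
Days left in March: 8
April: 30
May: 31
June: 30
July: 31
... plus remaining months
Sum of remaining months: 275
Total: 8 + 275 = 283

283


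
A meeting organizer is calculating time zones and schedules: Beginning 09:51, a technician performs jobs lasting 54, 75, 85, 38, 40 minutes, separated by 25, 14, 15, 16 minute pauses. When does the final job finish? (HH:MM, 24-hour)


Start: 09:51 = 591 min from midnight
  after task 1 (54 min): 10:45
  after break (25 min): 11:10
  after task 2 (75 min): 12:25
  after break (14 min): 12:39
  after task 3 (85 min): 14:04
  after break (15 min): 14:19
  after task 4 (38 min): 14:57
  after break (16 min): 15:13
  after task 5 (40 min): 15:53
Total elapsed: 362 minutes
End time: 15:53

15:53


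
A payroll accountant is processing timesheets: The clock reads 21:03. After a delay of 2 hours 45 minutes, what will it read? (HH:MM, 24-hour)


Start time: 21:03
Adding: 2 hours 45 minutes
Minutes: 3 + 45 = 48
Hours: 21 + 2 + 0 = 23
Result: 23:48

23:48


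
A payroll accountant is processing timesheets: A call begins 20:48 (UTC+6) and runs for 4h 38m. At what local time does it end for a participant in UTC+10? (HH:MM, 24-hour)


Start: 20:48 in UTC+6
Step 1 - add duration:
  minutes: 48 + 38 = 86 (carry 1h)
  hours: 20 + 4 + 1 = 25
  end in UTC+6: 01:26
Step 2 - convert UTC+6 -> UTC+10:
  offset difference: 10 - (6) = 4 hours
  1 + (4) = 5 -> mod 24 = 5
Result: 05:26 in UTC+10

05:26


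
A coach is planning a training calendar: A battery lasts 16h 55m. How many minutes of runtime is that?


Hours: 16
Extra minutes: 55
Minutes per hour: 60
Hours to minutes: 16 x 60 = 960
Total: 960 + 55 = 1015

1015


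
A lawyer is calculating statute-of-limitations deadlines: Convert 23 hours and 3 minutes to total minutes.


Hours: 23
Minutes: 3
Convert hours to minutes: 23 x 60 = 1380
Add remaining minutes: 1380 + 3 = 1383

1383


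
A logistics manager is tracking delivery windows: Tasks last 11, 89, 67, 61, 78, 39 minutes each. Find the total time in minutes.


Durations: 11, 89, 67, 61, 78, 39
Running sum: 11
+ 89 = 100
+ 67 = 167
+ 61 = 228
+ 78 = 306
+ 39 = 345
Total duration: 345 minutes
That is 5 hours and 45 minutes

345


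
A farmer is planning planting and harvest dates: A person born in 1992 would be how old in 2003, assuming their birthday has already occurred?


Birth year: 1992
Current year: 2003
Age = current year - birth year
Age = 2003 - 1992 = 11

11


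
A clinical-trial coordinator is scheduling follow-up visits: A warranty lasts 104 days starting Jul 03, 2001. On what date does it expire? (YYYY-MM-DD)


Start: 2001-07-03
Adding 104 days
Days remaining in July: 28
After July: 76 days still to add
August 2001: 31 days, 45 remaining
September 2001: 30 days, 15 remaining
October 2001 has 31 days, need 15
Result: 2001-10-15

2001-10-15


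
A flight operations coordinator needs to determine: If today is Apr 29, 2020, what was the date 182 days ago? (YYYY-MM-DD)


Start: 2020-04-29
Subtracting 182 days
Days already passed in April: 29
After going back through April: 153 more days to subtract
March 2020: 31 days, 122 remaining
February 2020: 29 days, 93 remaining
January 2020: 31 days, 62 remaining
December 2019: 31 days, 31 remaining
Result: 2019-10-30

2019-10-30


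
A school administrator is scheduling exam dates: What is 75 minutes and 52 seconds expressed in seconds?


Minutes: 75
Extra seconds: 52
Seconds per minute: 60
Minutes to seconds: 75 x 60 = 4500
Total: 4500 + 52 = 4552

4552


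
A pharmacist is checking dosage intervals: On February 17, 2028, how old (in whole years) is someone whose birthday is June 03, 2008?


Birth: 2008-06-03
Reference: 2028-02-17
Year difference: 2028 - 2008 = 20
Has birthday (06-03) occurred by 02-17? No
Birthday not yet reached this year -> subtract 1
Age in full years: 19

19


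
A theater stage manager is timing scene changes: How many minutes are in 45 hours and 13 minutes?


Hours: 45
Extra minutes: 13
Minutes per hour: 60
Hours to minutes: 45 x 60 = 2700
Total: 2700 + 13 = 2713

2713


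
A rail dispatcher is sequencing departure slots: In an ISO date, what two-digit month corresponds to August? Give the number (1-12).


Calendar month order:
7. July
8. August <--
9. September
August is month number 8

8


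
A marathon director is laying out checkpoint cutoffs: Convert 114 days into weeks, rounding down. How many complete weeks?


Total days: 114
Days per week: 7
Division: 114 / 7 = 16 remainder 2
Complete weeks: 16
Remaining days: 2

16


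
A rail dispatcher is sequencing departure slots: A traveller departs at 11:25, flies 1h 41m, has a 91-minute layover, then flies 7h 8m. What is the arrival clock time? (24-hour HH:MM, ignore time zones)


Depart: 11:25
Leg 1: +101 min -> 13:06
Layover: +91 min -> 14:37
Leg 2: +428 min -> 21:45
Total travel: 620 minutes = 10h 20m
Arrival: 21:45

21:45


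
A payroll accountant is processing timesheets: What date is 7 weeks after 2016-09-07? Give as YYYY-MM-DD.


Start: 2016-09-07
Weeks to add: 7
Convert to days: 7 x 7 = 49 days
Add 49 days to 2016-09-07
Result: 2016-10-26

2016-10-26


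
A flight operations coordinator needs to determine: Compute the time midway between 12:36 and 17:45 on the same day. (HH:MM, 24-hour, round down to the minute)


Start time: 12:36 = 756 minutes from midnight
End time: 17:45 = 1065 minutes from midnight
Sum: 756 + 1065 = 1821
Midpoint: 1821 / 2 = 910 minutes
Convert: 910 / 60 = 15 hours, 10 minutes
Result: 15:10

15:10


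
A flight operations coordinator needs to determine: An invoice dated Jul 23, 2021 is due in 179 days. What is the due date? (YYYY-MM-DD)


Start: 2021-07-23
Adding 179 days
Days remaining in July: 8
After July: 171 days still to add
August 2021: 31 days, 140 remaining
September 2021: 30 days, 110 remaining
October 2021: 31 days, 79 remaining
November 2021: 30 days, 49 remaining
Result: 2022-01-18

2022-01-18


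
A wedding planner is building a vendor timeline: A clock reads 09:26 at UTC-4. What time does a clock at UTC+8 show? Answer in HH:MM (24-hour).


Local time: 09:26 at UTC-4 (offset -4h)
Target zone: UTC+8 (offset 8h)
Difference: 8 - (-4) = 12 hours
Calculation: 9 + (12) = 21
Result: 21:26

21:26


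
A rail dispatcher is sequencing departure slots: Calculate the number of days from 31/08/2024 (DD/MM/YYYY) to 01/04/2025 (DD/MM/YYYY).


Start date: 2024-08-31
End date: 2025-04-01
Aug 2024: +1 days
Sep 2024: +30 days
Oct 2024: +31 days
... (5 more months)
Total: 213 days

213


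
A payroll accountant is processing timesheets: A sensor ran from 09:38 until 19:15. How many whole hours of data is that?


Start: 09:38
End: 19:15
Hour difference: 19 - 9 = 10 hours
Minute difference: 15 - 38 = -23 minutes
Total minutes: 577
Complete hours: 577 / 60 = 9 (remainder 37)

9


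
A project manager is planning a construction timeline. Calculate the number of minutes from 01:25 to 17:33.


Start time: 01:25 = 85 minutes from midnight
End time: 17:33 = 1053 minutes from midnight
Difference: 1053 - 85 = 968 minutes
That is 16 hours and 8 minutes

968


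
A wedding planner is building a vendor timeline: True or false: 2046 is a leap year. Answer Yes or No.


Year: 2046
Divisible by 4? 2046 / 4 = 511.5 -> No
Not divisible by 4, so NOT a leap year

No


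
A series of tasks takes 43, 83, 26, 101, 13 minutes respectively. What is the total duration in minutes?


Durations: 43, 83, 26, 101, 13
Running sum: 43
+ 83 = 126
+ 26 = 152
+ 101 = 253
+ 13 = 266
Total duration: 266 minutes
That is 4 hours and 26 minutes

266


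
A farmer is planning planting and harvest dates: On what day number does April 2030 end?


Month: April
Year: 2030
April is a 30-day month
Total: 30 days

30


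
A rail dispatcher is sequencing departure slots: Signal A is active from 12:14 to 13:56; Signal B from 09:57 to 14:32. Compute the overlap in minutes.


Interval A: [734, 836] minutes from midnight
Interval B: [597, 872] minutes from midnight
Overlap start = max(734, 597) = 734
Overlap end = min(836, 872) = 836
Overlap = 836 - 734 = 102 minutes

102


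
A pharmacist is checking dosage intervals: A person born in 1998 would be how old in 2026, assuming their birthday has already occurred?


Birth year: 1998
Current year: 2026
Age = current year - birth year
Age = 2026 - 1998 = 28

28


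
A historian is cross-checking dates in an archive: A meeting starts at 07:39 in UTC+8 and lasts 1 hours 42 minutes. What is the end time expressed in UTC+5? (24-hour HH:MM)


Start: 07:39 in UTC+8
Step 1 - add duration:
  minutes: 39 + 42 = 81 (carry 1h)
  hours: 7 + 1 + 1 = 9
  end in UTC+8: 09:21
Step 2 - convert UTC+8 -> UTC+5:
  offset difference: 5 - (8) = -3 hours
  9 + (-3) = 6 -> mod 24 = 6
Result: 06:21 in UTC+5

06:21


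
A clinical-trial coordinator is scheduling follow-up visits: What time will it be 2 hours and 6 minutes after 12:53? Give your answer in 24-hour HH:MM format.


Start time: 12:53
Adding: 2 hours 6 minutes
Minutes: 53 + 6 = 59
Hours: 12 + 2 + 0 = 14
Result: 14:59

14:59


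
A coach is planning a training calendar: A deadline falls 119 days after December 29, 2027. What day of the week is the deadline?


Start: 2027-12-29 (Wednesday)
Step 1 - find target date: add 119 days
  2027-12-29 + 119 days = 2028-04-26
Step 2 - day of week:
  119 mod 7 = 0
  Wednesday + 0 days -> Wednesday
Result: Wednesday (2028-04-26)

Wednesday


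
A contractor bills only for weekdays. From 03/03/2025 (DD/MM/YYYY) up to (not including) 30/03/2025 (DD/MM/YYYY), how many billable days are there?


Start: 2025-03-03 (Monday)
End (exclusive): 2025-03-30 (Sunday)
Total calendar days: 27
Full weeks: 27 // 7 = 3 -> 15 weekdays
Remaining 6 days starting on Monday:
  Mon(w), Tue(w), Wed(w), Thu(w), Fri(w), Sat(-) -> 5 weekdays
Total business days: 15 + 5 = 20

20


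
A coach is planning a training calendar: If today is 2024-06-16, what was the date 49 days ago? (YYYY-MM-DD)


Start: 2024-06-16
Subtracting 49 days
Days already passed in June: 16
After going back through June: 33 more days to subtract
May 2024: 31 days, 2 remaining
April 2024 has 30 days, need 2
Result: 2024-04-28

2024-04-28


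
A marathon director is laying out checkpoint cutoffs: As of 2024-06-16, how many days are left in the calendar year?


Start: June 16, 2024
End: December 31, 2024
Days left in June: 14
July: 31
August: 31
September: 30
October: 31
... plus remaining months
Sum of remaining months: 184
Total: 14 + 184 = 198

198


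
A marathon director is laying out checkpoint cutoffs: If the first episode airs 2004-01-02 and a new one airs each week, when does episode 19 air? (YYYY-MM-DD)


First occurrence: 2004-01-02 (occurrence 1)
Each occurrence is 7 days after the previous.
Occurrence 19 is 18 weeks after the first.
18 weeks = 126 days
2004-01-02 + 126 days = 2004-05-07

2004-05-07


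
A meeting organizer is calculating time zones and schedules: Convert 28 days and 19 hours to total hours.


Days: 28
Extra hours: 19
Hours per day: 24
Days to hours: 28 x 24 = 672
Total: 672 + 19 = 691

691


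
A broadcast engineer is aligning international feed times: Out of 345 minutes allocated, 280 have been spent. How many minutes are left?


Total budget: 345 minutes
Time used: 280 minutes
Remaining: 345 - 280 = 65 minutes
Percent used: 81.2%
Percent remaining: 18.8%

65


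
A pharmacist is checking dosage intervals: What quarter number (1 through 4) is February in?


Month: February (month 2)
Q1: January-March (months 1-3)
Q2: April-June (months 4-6)
Q3: July-September (months 7-9)
Q4: October-December (months 10-12)
Month 2 falls in Q1

1


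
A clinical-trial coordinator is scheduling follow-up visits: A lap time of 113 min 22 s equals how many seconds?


Minutes: 113
Seconds: 22
Convert minutes to seconds: 113 x 60 = 6780
Add remaining seconds: 6780 + 22 = 6802

6802


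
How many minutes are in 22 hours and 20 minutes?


Hours: 22
Minutes: 20
Convert hours to minutes: 22 x 60 = 1320
Add remaining minutes: 1320 + 20 = 1340

1340


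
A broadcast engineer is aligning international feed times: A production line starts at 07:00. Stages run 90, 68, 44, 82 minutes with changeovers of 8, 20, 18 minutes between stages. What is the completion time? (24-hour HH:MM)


Start: 07:00 = 420 min from midnight
  after task 1 (90 min): 08:30
  after break (8 min): 08:38
  after task 2 (68 min): 09:46
  after break (20 min): 10:06
  after task 3 (44 min): 10:50
  after break (18 min): 11:08
  after task 4 (82 min): 12:30
Total elapsed: 330 minutes
End time: 12:30

12:30


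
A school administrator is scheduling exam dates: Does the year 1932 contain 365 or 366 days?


Year: 1932
Check leap year rules:
Divisible by 4? Yes
Divisible by 100? No
1932 is a leap year
Days: 366

366


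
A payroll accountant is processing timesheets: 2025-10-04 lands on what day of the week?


Date: 2025-10-04
January 1, 2025 is a Wednesday
Day of year: 277
Offset from Jan 1: 276 days
276 mod 7 = 3
Result: Saturday

Saturday


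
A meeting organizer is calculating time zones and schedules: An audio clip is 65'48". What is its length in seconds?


Minutes: 65
Seconds: 48
Convert minutes to seconds: 65 x 60 = 3900
Add remaining seconds: 3900 + 48 = 3948

3948


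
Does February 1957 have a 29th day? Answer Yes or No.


Year: 1957
Divisible by 4? 1957 / 4 = 489.25 -> No
Not divisible by 4, so NOT a leap year

No


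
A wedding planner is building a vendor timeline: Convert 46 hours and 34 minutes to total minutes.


Hours: 46
Extra minutes: 34
Minutes per hour: 60
Hours to minutes: 46 x 60 = 2760
Total: 2760 + 34 = 2794

2794


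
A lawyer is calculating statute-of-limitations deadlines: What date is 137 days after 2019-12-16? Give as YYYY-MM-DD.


Start: 2019-12-16
Adding 137 days
Days remaining in December: 15
After December: 122 days still to add
January 2020: 31 days, 91 remaining
February 2020: 29 days, 62 remaining
March 2020: 31 days, 31 remaining
April 2020: 30 days, 1 remaining
Result: 2020-05-01

2020-05-01


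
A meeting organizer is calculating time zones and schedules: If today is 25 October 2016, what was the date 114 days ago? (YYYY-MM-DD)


Start: 2016-10-25
Subtracting 114 days
Days already passed in October: 25
After going back through October: 89 more days to subtract
September 2016: 30 days, 59 remaining
August 2016: 31 days, 28 remaining
July 2016 has 31 days, need 28
Result: 2016-07-03

2016-07-03


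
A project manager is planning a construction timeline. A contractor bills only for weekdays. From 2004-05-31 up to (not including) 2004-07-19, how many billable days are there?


Start: 2004-05-31 (Monday)
End (exclusive): 2004-07-19 (Monday)
Total calendar days: 49
Full weeks: 49 // 7 = 7 -> 35 weekdays
Remaining 0 days starting on Monday:
Total business days: 35 + 0 = 35

35


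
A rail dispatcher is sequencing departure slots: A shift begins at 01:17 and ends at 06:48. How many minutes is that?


Start time: 01:17 = 77 minutes from midnight
End time: 06:48 = 408 minutes from midnight
Difference: 408 - 77 = 331 minutes
That is 5 hours and 31 minutes

331


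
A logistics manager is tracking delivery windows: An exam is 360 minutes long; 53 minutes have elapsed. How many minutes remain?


Total budget: 360 minutes
Time used: 53 minutes
Remaining: 360 - 53 = 307 minutes
Percent used: 14.7%
Percent remaining: 85.3%

307


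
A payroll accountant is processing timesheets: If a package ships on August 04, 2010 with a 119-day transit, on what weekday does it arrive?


Start: 2010-08-04 (Wednesday)
Step 1 - find target date: add 119 days
  2010-08-04 + 119 days = 2010-12-01
Step 2 - day of week:
  119 mod 7 = 0
  Wednesday + 0 days -> Wednesday
Result: Wednesday (2010-12-01)

Wednesday


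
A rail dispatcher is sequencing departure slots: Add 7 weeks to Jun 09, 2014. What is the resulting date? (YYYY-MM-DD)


Start: 2014-06-09
Weeks to add: 7
Convert to days: 7 x 7 = 49 days
Add 49 days to 2014-06-09
Result: 2014-07-28

2014-07-28


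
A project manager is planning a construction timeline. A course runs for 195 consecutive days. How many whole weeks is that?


Total days: 195
Days per week: 7
Division: 195 / 7 = 27 remainder 6
Complete weeks: 27
Remaining days: 6

27


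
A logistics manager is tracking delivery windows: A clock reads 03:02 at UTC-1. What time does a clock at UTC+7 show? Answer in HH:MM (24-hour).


Local time: 03:02 at UTC-1 (offset -1h)
Target zone: UTC+7 (offset 7h)
Difference: 7 - (-1) = 8 hours
Calculation: 3 + (8) = 11
Result: 11:02

11:02


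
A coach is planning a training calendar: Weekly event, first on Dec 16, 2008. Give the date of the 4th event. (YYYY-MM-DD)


First occurrence: 2008-12-16 (occurrence 1)
Each occurrence is 7 days after the previous.
Occurrence 4 is 3 weeks after the first.
3 weeks = 21 days
2008-12-16 + 21 days = 2009-01-06

2009-01-06


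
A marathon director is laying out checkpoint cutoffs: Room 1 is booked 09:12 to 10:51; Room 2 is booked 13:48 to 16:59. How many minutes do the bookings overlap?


Interval A: [552, 651] minutes from midnight
Interval B: [828, 1019] minutes from midnight
Overlap start = max(552, 828) = 828
Overlap end = min(651, 1019) = 651
End <= start, so the intervals do not overlap: 0 minutes

0


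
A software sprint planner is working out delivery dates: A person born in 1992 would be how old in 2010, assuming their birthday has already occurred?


Birth year: 1992
Current year: 2010
Age = current year - birth year
Age = 2010 - 1992 = 18

18


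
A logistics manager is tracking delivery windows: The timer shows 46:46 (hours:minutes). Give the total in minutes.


Hours: 46
Minutes: 46
Convert hours to minutes: 46 x 60 = 2760
Add remaining minutes: 2760 + 46 = 2806

2806


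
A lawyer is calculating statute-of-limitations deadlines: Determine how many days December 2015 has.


Month: December
Year: 2015
December is a 31-day month
Total: 31 days

31


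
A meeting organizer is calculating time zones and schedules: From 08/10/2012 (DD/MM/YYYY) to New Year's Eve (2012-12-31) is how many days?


Start: October 08, 2012
End: December 31, 2012
Days left in October: 23
November: 30
December: 31
Sum of remaining months: 61
Total: 23 + 61 = 84

84


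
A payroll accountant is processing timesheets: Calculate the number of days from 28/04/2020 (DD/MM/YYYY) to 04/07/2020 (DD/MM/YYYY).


Start date: 2020-04-28
End date: 2020-07-04
Apr 2020: +3 days
May 2020: +31 days
Jun 2020: +30 days
Jul 2020: +3 days
Total: 67 days

67


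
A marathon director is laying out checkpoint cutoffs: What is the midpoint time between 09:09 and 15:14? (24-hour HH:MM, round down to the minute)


Start time: 09:09 = 549 minutes from midnight
End time: 15:14 = 914 minutes from midnight
Sum: 549 + 914 = 1463
Midpoint: 1463 / 2 = 731 minutes
Convert: 731 / 60 = 12 hours, 11 minutes
Result: 12:11

12:11


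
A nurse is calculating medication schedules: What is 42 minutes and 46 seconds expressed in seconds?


Minutes: 42
Extra seconds: 46
Seconds per minute: 60
Minutes to seconds: 42 x 60 = 2520
Total: 2520 + 46 = 2566

2566


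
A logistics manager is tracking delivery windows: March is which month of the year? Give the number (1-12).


Calendar month order:
2. February
3. March <--
4. April
March is month number 3

3


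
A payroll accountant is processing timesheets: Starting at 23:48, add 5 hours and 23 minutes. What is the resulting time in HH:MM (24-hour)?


Start time: 23:48
Adding: 5 hours 23 minutes
Minutes: 48 + 23 = 71
Minute overflow: 71 >= 60, so carry 1 hour, minutes = 11
Hours: 23 + 5 + 1 = 29
Hour wraparound: 29 mod 24 = 5
Result: 05:11

05:11


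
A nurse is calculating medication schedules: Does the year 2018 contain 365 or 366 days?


Year: 2018
Check leap year rules:
Divisible by 4? No
2018 is not a leap year
Days: 365

365


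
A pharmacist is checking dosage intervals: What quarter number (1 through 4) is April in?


Month: April (month 4)
Q1: January-March (months 1-3)
Q2: April-June (months 4-6)
Q3: July-September (months 7-9)
Q4: October-December (months 10-12)
Month 4 falls in Q2

2


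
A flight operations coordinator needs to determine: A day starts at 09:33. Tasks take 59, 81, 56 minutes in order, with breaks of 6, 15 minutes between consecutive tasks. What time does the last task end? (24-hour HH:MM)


Start: 09:33 = 573 min from midnight
  after task 1 (59 min): 10:32
  after break (6 min): 10:38
  after task 2 (81 min): 11:59
  after break (15 min): 12:14
  after task 3 (56 min): 13:10
Total elapsed: 217 minutes
End time: 13:10

13:10


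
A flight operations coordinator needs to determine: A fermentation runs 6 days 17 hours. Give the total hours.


Days: 6
Extra hours: 17
Hours per day: 24
Days to hours: 6 x 24 = 144
Total: 144 + 17 = 161

161


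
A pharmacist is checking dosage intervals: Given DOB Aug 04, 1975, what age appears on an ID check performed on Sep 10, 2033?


Birth: 1975-08-04
Reference: 2033-09-10
Year difference: 2033 - 1975 = 58
Has birthday (08-04) occurred by 09-10? Yes
Age in full years: 58

58


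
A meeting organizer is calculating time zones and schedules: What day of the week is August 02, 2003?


Date: 2003-08-02
January 1, 2003 is a Wednesday
Day of year: 214
Offset from Jan 1: 213 days
213 mod 7 = 3
Result: Saturday

Saturday


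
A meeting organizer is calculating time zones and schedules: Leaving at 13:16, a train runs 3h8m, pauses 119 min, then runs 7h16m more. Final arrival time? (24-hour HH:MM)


Depart: 13:16
Leg 1: +188 min -> 16:24
Layover: +119 min -> 18:23
Leg 2: +436 min -> 01:39
Total travel: 743 minutes = 12h 23m
Arrival: 01:39

01:39


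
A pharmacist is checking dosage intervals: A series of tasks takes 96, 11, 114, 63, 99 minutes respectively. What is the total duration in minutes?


Durations: 96, 11, 114, 63, 99
Running sum: 96
+ 11 = 107
+ 114 = 221
+ 63 = 284
+ 99 = 383
Total duration: 383 minutes
That is 6 hours and 23 minutes

383


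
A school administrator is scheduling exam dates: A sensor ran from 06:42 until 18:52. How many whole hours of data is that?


Start: 06:42
End: 18:52
Hour difference: 18 - 6 = 12 hours
Minute difference: 52 - 42 = 10 minutes
Total minutes: 730
Complete hours: 730 / 60 = 12 (remainder 10)

12


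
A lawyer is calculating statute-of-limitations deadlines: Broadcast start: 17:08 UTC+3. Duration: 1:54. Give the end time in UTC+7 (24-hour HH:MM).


Start: 17:08 in UTC+3
Step 1 - add duration:
  minutes: 8 + 54 = 62 (carry 1h)
  hours: 17 + 1 + 1 = 19
  end in UTC+3: 19:02
Step 2 - convert UTC+3 -> UTC+7:
  offset difference: 7 - (3) = 4 hours
  19 + (4) = 23 -> mod 24 = 23
Result: 23:02 in UTC+7

23:02


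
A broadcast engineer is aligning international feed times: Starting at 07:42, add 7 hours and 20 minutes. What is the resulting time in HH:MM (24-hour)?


Start time: 07:42
Adding: 7 hours 20 minutes
Minutes: 42 + 20 = 62
Minute overflow: 62 >= 60, so carry 1 hour, minutes = 2
Hours: 7 + 7 + 1 = 15
Result: 15:02

15:02


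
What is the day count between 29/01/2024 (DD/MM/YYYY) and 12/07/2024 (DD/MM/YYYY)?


Start date: 2024-01-29
End date: 2024-07-12
Jan 2024: +3 days
Feb 2024: +29 days
Mar 2024: +31 days
... (4 more months)
Total: 165 days

165


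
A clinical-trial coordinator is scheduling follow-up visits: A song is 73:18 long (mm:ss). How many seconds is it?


Minutes: 73
Extra seconds: 18
Seconds per minute: 60
Minutes to seconds: 73 x 60 = 4380
Total: 4380 + 18 = 4398

4398


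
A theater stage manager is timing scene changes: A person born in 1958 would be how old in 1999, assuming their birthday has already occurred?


Birth year: 1958
Current year: 1999
Age = current year - birth year
Age = 1999 - 1958 = 41

41


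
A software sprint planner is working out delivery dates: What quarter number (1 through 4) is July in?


Month: July (month 7)
Q1: January-March (months 1-3)
Q2: April-June (months 4-6)
Q3: July-September (months 7-9)
Q4: October-December (months 10-12)
Month 7 falls in Q3

3


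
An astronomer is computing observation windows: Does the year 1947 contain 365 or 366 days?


Year: 1947
Check leap year rules:
Divisible by 4? No
1947 is not a leap year
Days: 365

365


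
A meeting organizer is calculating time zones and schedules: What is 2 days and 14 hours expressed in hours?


Days: 2
Extra hours: 14
Hours per day: 24
Days to hours: 2 x 24 = 48
Total: 48 + 14 = 62

62


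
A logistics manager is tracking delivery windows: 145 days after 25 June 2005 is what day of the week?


Start: 2005-06-25 (Saturday)
Step 1 - find target date: add 145 days
  2005-06-25 + 145 days = 2005-11-17
Step 2 - day of week:
  145 mod 7 = 5
  Saturday + 5 days -> Thursday
Result: Thursday (2005-11-17)

Thursday


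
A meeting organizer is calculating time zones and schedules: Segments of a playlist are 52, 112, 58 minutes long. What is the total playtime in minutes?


Durations: 52, 112, 58
Running sum: 52
+ 112 = 164
+ 58 = 222
Total duration: 222 minutes
That is 3 hours and 42 minutes

222


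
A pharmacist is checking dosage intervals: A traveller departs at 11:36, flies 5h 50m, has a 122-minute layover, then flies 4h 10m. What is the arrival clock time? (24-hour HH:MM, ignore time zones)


Depart: 11:36
Leg 1: +350 min -> 17:26
Layover: +122 min -> 19:28
Leg 2: +250 min -> 23:38
Total travel: 722 minutes = 12h 2m
Arrival: 23:38

23:38


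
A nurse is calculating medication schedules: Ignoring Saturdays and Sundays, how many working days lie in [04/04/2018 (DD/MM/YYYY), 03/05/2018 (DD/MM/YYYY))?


Start: 2018-04-04 (Wednesday)
End (exclusive): 2018-05-03 (Thursday)
Total calendar days: 29
Full weeks: 29 // 7 = 4 -> 20 weekdays
Remaining 1 days starting on Wednesday:
  Wed(w) -> 1 weekdays
Total business days: 20 + 1 = 21

21


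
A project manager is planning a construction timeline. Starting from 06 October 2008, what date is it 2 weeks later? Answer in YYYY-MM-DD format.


Start: 2008-10-06
Weeks to add: 2
Convert to days: 2 x 7 = 14 days
Add 14 days to 2008-10-06
Result: 2008-10-20

2008-10-20


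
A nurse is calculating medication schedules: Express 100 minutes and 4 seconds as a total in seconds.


Minutes: 100
Seconds: 4
Convert minutes to seconds: 100 x 60 = 6000
Add remaining seconds: 6000 + 4 = 6004

6004


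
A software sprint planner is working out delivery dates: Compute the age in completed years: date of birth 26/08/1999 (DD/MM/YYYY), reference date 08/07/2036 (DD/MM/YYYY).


Birth: 1999-08-26
Reference: 2036-07-08
Year difference: 2036 - 1999 = 37
Has birthday (08-26) occurred by 07-08? No
Birthday not yet reached this year -> subtract 1
Age in full years: 36

36


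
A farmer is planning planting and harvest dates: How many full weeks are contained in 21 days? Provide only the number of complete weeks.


Total days: 21
Days per week: 7
Division: 21 / 7 = 3 remainder 0
Complete weeks: 3
Remaining days: 0

3


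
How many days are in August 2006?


Month: August
Year: 2006
August is a 31-day month
Total: 31 days

31


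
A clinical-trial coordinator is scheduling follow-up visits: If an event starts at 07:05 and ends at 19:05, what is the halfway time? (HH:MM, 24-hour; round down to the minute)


Start time: 07:05 = 425 minutes from midnight
End time: 19:05 = 1145 minutes from midnight
Sum: 425 + 1145 = 1570
Midpoint: 1570 / 2 = 785 minutes
Convert: 785 / 60 = 13 hours, 5 minutes
Result: 13:05

13:05


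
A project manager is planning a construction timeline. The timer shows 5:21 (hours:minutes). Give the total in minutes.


Hours: 5
Minutes: 21
Convert hours to minutes: 5 x 60 = 300
Add remaining minutes: 300 + 21 = 321

321


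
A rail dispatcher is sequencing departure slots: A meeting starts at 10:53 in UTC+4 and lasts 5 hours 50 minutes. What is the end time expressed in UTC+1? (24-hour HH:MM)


Start: 10:53 in UTC+4
Step 1 - add duration:
  minutes: 53 + 50 = 103 (carry 1h)
  hours: 10 + 5 + 1 = 16
  end in UTC+4: 16:43
Step 2 - convert UTC+4 -> UTC+1:
  offset difference: 1 - (4) = -3 hours
  16 + (-3) = 13 -> mod 24 = 13
Result: 13:43 in UTC+1

13:43


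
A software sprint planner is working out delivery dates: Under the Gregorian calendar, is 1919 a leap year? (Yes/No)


Year: 1919
Divisible by 4? 1919 / 4 = 479.75 -> No
Not divisible by 4, so NOT a leap year

No


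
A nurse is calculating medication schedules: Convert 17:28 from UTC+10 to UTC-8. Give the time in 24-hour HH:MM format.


Local time: 17:28 at UTC+10 (offset 10h)
Target zone: UTC-8 (offset -8h)
Difference: -8 - (10) = -18 hours
Calculation: 17 + (-18) = -1
Wraparound: (-1) mod 24 = 23
Result: 23:28

23:28


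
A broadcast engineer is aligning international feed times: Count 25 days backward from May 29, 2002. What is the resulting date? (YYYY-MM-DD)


Start: 2002-05-29
Subtracting 25 days
Days already passed in May: 29
Result: 2002-05-04

2002-05-04


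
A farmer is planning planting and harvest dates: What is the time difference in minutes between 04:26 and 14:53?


Start time: 04:26 = 266 minutes from midnight
End time: 14:53 = 893 minutes from midnight
Difference: 893 - 266 = 627 minutes
That is 10 hours and 27 minutes

627


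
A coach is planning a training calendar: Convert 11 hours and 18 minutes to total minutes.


Hours: 11
Extra minutes: 18
Minutes per hour: 60
Hours to minutes: 11 x 60 = 660
Total: 660 + 18 = 678

678


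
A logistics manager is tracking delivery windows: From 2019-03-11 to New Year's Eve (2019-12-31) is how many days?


Start: March 11, 2019
End: December 31, 2019
Days left in March: 20
April: 30
May: 31
June: 30
July: 31
... plus remaining months
Sum of remaining months: 275
Total: 20 + 275 = 295

295


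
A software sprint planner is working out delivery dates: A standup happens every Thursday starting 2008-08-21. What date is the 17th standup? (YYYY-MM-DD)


First occurrence: 2008-08-21 (occurrence 1)
Each occurrence is 7 days after the previous.
Occurrence 17 is 16 weeks after the first.
16 weeks = 112 days
2008-08-21 + 112 days = 2008-12-11

2008-12-11


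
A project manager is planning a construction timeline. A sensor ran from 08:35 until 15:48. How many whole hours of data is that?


Start: 08:35
End: 15:48
Hour difference: 15 - 8 = 7 hours
Minute difference: 48 - 35 = 13 minutes
Total minutes: 433
Complete hours: 433 / 60 = 7 (remainder 13)

7


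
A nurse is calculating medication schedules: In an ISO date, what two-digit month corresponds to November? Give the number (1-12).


Calendar month order:
10. October
11. November <--
12. December
November is month number 11

11


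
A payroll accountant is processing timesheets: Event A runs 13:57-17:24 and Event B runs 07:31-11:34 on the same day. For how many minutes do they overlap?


Interval A: [837, 1044] minutes from midnight
Interval B: [451, 694] minutes from midnight
Overlap start = max(837, 451) = 837
Overlap end = min(1044, 694) = 694
End <= start, so the intervals do not overlap: 0 minutes

0


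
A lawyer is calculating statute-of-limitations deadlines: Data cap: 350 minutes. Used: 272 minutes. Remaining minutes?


Total budget: 350 minutes
Time used: 272 minutes
Remaining: 350 - 272 = 78 minutes
Percent used: 77.7%
Percent remaining: 22.3%

78


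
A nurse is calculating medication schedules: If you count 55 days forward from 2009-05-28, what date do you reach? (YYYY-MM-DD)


Start: 2009-05-28
Adding 55 days
Days remaining in May: 3
After May: 52 days still to add
June 2009: 30 days, 22 remaining
July 2009 has 31 days, need 22
Result: 2009-07-22

2009-07-22


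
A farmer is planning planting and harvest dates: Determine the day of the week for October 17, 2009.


Date: 2009-10-17
January 1, 2009 is a Thursday
Day of year: 290
Offset from Jan 1: 289 days
289 mod 7 = 2
Result: Saturday

Saturday


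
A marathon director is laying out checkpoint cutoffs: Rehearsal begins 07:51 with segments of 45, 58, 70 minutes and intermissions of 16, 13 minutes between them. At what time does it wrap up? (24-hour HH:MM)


Start: 07:51 = 471 min from midnight
  after task 1 (45 min): 08:36
  after break (16 min): 08:52
  after task 2 (58 min): 09:50
  after break (13 min): 10:03
  after task 3 (70 min): 11:13
Total elapsed: 202 minutes
End time: 11:13

11:13


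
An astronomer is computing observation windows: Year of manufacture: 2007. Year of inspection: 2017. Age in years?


Birth year: 2007
Current year: 2017
Age = current year - birth year
Age = 2017 - 2007 = 10

10


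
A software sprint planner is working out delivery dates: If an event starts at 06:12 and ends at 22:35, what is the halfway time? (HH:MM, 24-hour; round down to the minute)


Start time: 06:12 = 372 minutes from midnight
End time: 22:35 = 1355 minutes from midnight
Sum: 372 + 1355 = 1727
Midpoint: 1727 / 2 = 863 minutes
Convert: 863 / 60 = 14 hours, 23 minutes
Result: 14:23

14:23


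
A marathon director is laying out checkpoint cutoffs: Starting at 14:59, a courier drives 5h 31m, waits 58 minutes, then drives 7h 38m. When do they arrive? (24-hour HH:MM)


Depart: 14:59
Leg 1: +331 min -> 20:30
Layover: +58 min -> 21:28
Leg 2: +458 min -> 05:06
Total travel: 847 minutes = 14h 7m
Arrival: 05:06

05:06


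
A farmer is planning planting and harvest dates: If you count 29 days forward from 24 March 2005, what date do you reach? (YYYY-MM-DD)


Start: 2005-03-24
Adding 29 days
Days remaining in March: 7
After March: 22 days still to add
April 2005 has 30 days, need 22
Result: 2005-04-22

2005-04-22


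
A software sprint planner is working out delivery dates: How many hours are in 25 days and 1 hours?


Days: 25
Extra hours: 1
Hours per day: 24
Days to hours: 25 x 24 = 600
Total: 600 + 1 = 601

601


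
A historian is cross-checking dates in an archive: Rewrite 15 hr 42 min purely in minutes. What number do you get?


Hours: 15
Extra minutes: 42
Minutes per hour: 60
Hours to minutes: 15 x 60 = 900
Total: 900 + 42 = 942

942


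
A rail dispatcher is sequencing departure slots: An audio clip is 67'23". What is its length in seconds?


Minutes: 67
Seconds: 23
Convert minutes to seconds: 67 x 60 = 4020
Add remaining seconds: 4020 + 23 = 4043

4043


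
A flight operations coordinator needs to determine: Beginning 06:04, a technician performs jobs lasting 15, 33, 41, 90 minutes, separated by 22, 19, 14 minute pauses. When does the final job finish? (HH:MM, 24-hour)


Start: 06:04 = 364 min from midnight
  after task 1 (15 min): 06:19
  after break (22 min): 06:41
  after task 2 (33 min): 07:14
  after break (19 min): 07:33
  after task 3 (41 min): 08:14
  after break (14 min): 08:28
  after task 4 (90 min): 09:58
Total elapsed: 234 minutes
End time: 09:58

09:58


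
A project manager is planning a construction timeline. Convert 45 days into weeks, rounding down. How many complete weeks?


Total days: 45
Days per week: 7
Division: 45 / 7 = 6 remainder 3
Complete weeks: 6
Remaining days: 3

6


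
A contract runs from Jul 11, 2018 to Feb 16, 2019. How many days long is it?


Start date: 2018-07-11
End date: 2019-02-16
Jul 2018: +21 days
Aug 2018: +31 days
Sep 2018: +30 days
... (5 more months)
Total: 220 days

220


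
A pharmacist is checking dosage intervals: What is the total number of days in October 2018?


Month: October
Year: 2018
October is a 31-day month
Total: 31 days

31
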